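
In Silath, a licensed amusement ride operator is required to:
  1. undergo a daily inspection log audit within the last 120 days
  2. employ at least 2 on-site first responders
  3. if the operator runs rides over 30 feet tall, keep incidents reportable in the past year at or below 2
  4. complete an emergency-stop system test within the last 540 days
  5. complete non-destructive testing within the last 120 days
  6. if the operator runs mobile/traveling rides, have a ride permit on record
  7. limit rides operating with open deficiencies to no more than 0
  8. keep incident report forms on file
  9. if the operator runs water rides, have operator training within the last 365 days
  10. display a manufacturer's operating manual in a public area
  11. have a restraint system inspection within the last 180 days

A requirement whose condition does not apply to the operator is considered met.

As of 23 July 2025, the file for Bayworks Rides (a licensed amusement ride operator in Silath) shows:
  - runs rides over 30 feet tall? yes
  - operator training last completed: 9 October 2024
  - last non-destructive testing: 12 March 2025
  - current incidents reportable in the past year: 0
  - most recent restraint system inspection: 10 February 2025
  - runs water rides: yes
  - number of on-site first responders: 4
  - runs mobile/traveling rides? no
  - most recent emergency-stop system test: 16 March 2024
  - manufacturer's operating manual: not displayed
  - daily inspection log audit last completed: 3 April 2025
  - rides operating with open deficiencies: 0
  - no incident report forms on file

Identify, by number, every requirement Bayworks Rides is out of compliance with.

1. daily inspection log audit 111 days ago vs limit 120 → met
2. on-site first responders 4 ≥ 2 → met
3. condition 'runs rides over 30 feet tall' holds; incidents reportable in the past year 0 ≤ 2 → met
4. emergency-stop system test 494 days ago vs limit 540 → met
5. non-destructive testing 133 days ago vs limit 120 → not met
6. condition 'runs mobile/traveling rides' does not hold → requirement n/a → met
7. rides operating with open deficiencies 0 ≤ 0 → met
8. incident report forms absent → not met
9. condition 'runs water rides' holds; operator training 287 days ago vs limit 365 → met
10. manufacturer's operating manual absent → not met
11. restraint system inspection 163 days ago vs limit 180 → met
Not met: 5, 8, 10

5, 8, 10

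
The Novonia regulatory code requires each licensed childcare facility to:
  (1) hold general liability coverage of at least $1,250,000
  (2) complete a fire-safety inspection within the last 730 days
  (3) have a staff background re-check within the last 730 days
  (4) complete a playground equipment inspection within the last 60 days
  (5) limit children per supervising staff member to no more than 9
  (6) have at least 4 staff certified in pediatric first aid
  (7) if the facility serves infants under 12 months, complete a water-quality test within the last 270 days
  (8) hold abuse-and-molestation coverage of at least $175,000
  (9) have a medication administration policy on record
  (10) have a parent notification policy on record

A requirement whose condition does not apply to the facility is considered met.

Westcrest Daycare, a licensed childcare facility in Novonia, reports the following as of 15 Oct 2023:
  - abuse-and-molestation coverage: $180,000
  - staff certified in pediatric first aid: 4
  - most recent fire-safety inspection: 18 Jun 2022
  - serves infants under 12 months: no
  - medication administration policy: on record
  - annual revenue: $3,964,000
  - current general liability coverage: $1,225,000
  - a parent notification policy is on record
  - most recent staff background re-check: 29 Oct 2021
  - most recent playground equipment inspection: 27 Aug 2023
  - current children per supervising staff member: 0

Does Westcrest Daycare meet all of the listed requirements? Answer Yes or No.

No

1. general liability coverage $1,225,000 < $1,250,000 → not met
2. fire-safety inspection 484 days ago vs limit 730 → met
3. staff background re-check 716 days ago vs limit 730 → met
4. playground equipment inspection 49 days ago vs limit 60 → met
5. children per supervising staff member 0 ≤ 9 → met
6. staff certified in pediatric first aid 4 ≥ 4 → met
7. condition 'serves infants under 12 months' does not hold → requirement n/a → met
8. abuse-and-molestation coverage $180,000 ≥ $175,000 → met
9. medication administration policy present → met
10. parent notification policy present → met
Not met: 1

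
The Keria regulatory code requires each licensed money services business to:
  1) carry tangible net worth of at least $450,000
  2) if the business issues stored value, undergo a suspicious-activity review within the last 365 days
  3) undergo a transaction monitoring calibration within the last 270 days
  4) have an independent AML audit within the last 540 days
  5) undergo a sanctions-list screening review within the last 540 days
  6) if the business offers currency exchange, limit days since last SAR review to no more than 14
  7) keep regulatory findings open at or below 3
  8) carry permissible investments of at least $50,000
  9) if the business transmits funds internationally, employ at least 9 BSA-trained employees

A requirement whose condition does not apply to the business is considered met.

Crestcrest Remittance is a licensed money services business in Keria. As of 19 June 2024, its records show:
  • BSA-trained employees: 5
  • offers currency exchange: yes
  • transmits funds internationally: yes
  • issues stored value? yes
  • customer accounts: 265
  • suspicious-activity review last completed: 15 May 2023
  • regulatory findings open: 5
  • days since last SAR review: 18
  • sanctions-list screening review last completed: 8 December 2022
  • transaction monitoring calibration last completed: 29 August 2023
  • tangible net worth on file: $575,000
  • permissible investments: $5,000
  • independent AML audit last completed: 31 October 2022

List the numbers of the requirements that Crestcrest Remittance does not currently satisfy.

2, 3, 4, 5, 6, 7, 8, 9

1. tangible net worth $575,000 ≥ $450,000 → met
2. condition 'issues stored value' holds; suspicious-activity review 401 days ago vs limit 365 → not met
3. transaction monitoring calibration 295 days ago vs limit 270 → not met
4. independent AML audit 597 days ago vs limit 540 → not met
5. sanctions-list screening review 559 days ago vs limit 540 → not met
6. condition 'offers currency exchange' holds; days since last SAR review 18 > 14 → not met
7. regulatory findings open 5 > 3 → not met
8. permissible investments $5,000 < $50,000 → not met
9. condition 'transmits funds internationally' holds; BSA-trained employees 5 < 9 → not met
Not met: 2, 3, 4, 5, 6, 7, 8, 9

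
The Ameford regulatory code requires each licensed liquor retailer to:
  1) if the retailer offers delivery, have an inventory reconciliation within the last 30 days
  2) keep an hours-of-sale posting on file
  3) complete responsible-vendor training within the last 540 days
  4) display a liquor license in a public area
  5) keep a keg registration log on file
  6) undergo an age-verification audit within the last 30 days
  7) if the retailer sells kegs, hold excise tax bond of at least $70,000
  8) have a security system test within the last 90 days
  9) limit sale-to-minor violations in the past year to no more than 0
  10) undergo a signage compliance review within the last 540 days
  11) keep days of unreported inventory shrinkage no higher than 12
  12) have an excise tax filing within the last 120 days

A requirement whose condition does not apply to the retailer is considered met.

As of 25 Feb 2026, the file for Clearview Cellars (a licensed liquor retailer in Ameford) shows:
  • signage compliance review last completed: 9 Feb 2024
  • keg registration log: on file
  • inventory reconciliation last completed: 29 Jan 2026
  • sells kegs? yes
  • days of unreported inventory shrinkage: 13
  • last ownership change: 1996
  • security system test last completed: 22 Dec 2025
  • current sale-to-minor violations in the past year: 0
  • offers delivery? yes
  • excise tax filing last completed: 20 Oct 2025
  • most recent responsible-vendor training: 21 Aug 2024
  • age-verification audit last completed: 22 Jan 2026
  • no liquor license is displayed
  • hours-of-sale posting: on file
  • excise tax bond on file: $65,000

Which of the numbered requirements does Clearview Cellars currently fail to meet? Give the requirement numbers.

1. condition 'offers delivery' holds; inventory reconciliation 27 days ago vs limit 30 → met
2. hours-of-sale posting present → met
3. responsible-vendor training 553 days ago vs limit 540 → not met
4. liquor license absent → not met
5. keg registration log present → met
6. age-verification audit 34 days ago vs limit 30 → not met
7. condition 'sells kegs' holds; excise tax bond $65,000 < $70,000 → not met
8. security system test 65 days ago vs limit 90 → met
9. sale-to-minor violations in the past year 0 ≤ 0 → met
10. signage compliance review 747 days ago vs limit 540 → not met
11. days of unreported inventory shrinkage 13 > 12 → not met
12. excise tax filing 128 days ago vs limit 120 → not met
Not met: 3, 4, 6, 7, 10, 11, 12

3, 4, 6, 7, 10, 11, 12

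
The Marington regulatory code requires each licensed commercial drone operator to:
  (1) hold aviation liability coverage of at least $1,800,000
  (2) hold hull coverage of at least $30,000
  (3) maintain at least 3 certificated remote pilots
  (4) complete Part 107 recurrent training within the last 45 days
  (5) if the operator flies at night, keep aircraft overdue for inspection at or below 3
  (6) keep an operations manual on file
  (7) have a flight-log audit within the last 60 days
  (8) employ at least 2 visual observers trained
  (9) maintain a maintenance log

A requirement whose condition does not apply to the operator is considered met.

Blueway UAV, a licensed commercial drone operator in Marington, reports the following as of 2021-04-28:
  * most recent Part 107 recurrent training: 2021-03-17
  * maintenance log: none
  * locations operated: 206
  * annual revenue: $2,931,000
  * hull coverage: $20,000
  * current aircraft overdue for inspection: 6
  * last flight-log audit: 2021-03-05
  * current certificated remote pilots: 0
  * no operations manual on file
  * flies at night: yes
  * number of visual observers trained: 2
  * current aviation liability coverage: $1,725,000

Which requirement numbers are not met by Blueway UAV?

1. aviation liability coverage $1,725,000 < $1,800,000 → not met
2. hull coverage $20,000 < $30,000 → not met
3. certificated remote pilots 0 < 3 → not met
4. Part 107 recurrent training 42 days ago vs limit 45 → met
5. condition 'flies at night' holds; aircraft overdue for inspection 6 > 3 → not met
6. operations manual absent → not met
7. flight-log audit 54 days ago vs limit 60 → met
8. visual observers trained 2 ≥ 2 → met
9. maintenance log absent → not met
Not met: 1, 2, 3, 5, 6, 9

1, 2, 3, 5, 6, 9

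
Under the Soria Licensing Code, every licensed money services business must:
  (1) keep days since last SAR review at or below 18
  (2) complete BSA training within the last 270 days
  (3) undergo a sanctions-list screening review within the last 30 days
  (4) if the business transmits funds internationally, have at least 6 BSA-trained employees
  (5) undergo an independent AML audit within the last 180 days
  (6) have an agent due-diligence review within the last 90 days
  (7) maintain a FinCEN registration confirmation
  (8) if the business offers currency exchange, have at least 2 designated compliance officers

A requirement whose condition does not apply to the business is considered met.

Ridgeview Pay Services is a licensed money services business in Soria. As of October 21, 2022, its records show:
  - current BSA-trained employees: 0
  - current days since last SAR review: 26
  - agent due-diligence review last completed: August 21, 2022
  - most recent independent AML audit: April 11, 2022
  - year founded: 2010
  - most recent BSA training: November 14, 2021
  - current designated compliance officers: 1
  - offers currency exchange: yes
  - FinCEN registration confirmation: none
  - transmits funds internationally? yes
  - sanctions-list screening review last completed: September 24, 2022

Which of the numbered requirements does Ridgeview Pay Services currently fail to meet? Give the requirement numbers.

1, 2, 4, 5, 7, 8

1. days since last SAR review 26 > 18 → not met
2. BSA training 341 days ago vs limit 270 → not met
3. sanctions-list screening review 27 days ago vs limit 30 → met
4. condition 'transmits funds internationally' holds; BSA-trained employees 0 < 6 → not met
5. independent AML audit 193 days ago vs limit 180 → not met
6. agent due-diligence review 61 days ago vs limit 90 → met
7. FinCEN registration confirmation absent → not met
8. condition 'offers currency exchange' holds; designated compliance officers 1 < 2 → not met
Not met: 1, 2, 4, 5, 7, 8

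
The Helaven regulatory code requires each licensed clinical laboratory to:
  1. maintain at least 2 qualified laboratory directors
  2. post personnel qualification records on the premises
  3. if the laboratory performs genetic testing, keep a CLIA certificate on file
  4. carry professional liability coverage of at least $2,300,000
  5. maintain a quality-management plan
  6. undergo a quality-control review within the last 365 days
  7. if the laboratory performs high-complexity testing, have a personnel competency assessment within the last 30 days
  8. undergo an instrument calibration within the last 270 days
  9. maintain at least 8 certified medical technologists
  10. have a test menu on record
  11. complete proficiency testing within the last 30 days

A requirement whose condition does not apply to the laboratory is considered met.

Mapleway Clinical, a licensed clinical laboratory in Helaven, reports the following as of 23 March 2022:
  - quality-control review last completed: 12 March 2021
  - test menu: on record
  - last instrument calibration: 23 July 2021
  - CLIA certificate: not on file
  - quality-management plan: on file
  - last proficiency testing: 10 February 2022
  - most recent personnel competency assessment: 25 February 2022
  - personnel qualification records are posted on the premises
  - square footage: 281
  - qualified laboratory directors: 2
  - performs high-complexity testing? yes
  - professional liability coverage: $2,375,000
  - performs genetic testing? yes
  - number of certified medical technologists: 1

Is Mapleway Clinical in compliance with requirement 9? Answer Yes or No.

No

9. certified medical technologists 1 < 8 → not met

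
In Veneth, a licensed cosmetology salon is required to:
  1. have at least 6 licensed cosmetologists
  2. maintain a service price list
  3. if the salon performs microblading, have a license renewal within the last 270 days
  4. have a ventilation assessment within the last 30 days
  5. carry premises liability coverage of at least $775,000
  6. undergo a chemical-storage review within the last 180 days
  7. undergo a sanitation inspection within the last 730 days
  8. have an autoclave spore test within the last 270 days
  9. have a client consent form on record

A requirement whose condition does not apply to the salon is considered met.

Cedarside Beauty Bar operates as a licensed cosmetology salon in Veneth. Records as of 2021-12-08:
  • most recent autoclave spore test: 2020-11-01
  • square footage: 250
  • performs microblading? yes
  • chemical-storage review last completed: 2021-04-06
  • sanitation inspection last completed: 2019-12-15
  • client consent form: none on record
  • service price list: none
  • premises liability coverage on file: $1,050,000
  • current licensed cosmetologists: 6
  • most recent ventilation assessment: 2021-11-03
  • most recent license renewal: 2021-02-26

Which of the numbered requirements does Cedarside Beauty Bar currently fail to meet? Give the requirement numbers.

2, 3, 4, 6, 8, 9

1. licensed cosmetologists 6 ≥ 6 → met
2. service price list absent → not met
3. condition 'performs microblading' holds; license renewal 285 days ago vs limit 270 → not met
4. ventilation assessment 35 days ago vs limit 30 → not met
5. premises liability coverage $1,050,000 ≥ $775,000 → met
6. chemical-storage review 246 days ago vs limit 180 → not met
7. sanitation inspection 724 days ago vs limit 730 → met
8. autoclave spore test 402 days ago vs limit 270 → not met
9. client consent form absent → not met
Not met: 2, 3, 4, 6, 8, 9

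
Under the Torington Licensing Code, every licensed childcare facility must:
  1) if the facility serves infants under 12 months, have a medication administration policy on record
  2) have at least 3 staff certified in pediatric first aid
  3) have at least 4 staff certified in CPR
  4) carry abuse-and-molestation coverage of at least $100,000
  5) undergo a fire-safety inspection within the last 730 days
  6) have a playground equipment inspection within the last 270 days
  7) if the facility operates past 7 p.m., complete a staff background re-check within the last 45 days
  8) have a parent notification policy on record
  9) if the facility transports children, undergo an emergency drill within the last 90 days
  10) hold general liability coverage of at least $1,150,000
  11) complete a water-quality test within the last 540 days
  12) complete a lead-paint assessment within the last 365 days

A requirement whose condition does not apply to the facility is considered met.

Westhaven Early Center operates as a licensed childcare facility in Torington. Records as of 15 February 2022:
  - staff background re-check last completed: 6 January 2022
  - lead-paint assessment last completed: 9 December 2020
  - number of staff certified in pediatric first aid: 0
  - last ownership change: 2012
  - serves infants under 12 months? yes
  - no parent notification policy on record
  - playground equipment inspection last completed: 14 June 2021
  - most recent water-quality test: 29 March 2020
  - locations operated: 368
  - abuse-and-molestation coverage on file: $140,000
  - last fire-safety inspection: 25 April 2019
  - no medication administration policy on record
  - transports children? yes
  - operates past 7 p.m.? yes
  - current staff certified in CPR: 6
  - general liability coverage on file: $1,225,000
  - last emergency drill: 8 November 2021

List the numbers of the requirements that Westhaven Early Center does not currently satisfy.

1, 2, 5, 8, 9, 11, 12

1. condition 'serves infants under 12 months' holds; medication administration policy absent → not met
2. staff certified in pediatric first aid 0 < 3 → not met
3. staff certified in CPR 6 ≥ 4 → met
4. abuse-and-molestation coverage $140,000 ≥ $100,000 → met
5. fire-safety inspection 1027 days ago vs limit 730 → not met
6. playground equipment inspection 246 days ago vs limit 270 → met
7. condition 'operates past 7 p.m.' holds; staff background re-check 40 days ago vs limit 45 → met
8. parent notification policy absent → not met
9. condition 'transports children' holds; emergency drill 99 days ago vs limit 90 → not met
10. general liability coverage $1,225,000 ≥ $1,150,000 → met
11. water-quality test 688 days ago vs limit 540 → not met
12. lead-paint assessment 433 days ago vs limit 365 → not met
Not met: 1, 2, 5, 8, 9, 11, 12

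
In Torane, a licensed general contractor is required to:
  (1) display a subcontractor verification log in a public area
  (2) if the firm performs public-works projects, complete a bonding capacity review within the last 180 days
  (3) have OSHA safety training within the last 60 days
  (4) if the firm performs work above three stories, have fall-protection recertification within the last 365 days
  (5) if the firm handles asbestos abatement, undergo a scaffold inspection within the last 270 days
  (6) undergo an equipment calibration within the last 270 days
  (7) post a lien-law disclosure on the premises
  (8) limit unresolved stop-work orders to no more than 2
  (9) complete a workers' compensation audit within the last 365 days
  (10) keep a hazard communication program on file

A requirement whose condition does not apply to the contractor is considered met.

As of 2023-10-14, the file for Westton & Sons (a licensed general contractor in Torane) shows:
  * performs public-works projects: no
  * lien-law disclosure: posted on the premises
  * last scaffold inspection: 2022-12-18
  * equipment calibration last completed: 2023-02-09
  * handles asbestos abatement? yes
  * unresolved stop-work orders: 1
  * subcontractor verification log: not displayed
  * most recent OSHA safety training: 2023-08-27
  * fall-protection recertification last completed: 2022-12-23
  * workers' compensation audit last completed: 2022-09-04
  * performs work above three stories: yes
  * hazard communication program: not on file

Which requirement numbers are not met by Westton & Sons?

1. subcontractor verification log absent → not met
2. condition 'performs public-works projects' does not hold → requirement n/a → met
3. OSHA safety training 48 days ago vs limit 60 → met
4. condition 'performs work above three stories' holds; fall-protection recertification 295 days ago vs limit 365 → met
5. condition 'handles asbestos abatement' holds; scaffold inspection 300 days ago vs limit 270 → not met
6. equipment calibration 247 days ago vs limit 270 → met
7. lien-law disclosure present → met
8. unresolved stop-work orders 1 ≤ 2 → met
9. workers' compensation audit 405 days ago vs limit 365 → not met
10. hazard communication program absent → not met
Not met: 1, 5, 9, 10

1, 5, 9, 10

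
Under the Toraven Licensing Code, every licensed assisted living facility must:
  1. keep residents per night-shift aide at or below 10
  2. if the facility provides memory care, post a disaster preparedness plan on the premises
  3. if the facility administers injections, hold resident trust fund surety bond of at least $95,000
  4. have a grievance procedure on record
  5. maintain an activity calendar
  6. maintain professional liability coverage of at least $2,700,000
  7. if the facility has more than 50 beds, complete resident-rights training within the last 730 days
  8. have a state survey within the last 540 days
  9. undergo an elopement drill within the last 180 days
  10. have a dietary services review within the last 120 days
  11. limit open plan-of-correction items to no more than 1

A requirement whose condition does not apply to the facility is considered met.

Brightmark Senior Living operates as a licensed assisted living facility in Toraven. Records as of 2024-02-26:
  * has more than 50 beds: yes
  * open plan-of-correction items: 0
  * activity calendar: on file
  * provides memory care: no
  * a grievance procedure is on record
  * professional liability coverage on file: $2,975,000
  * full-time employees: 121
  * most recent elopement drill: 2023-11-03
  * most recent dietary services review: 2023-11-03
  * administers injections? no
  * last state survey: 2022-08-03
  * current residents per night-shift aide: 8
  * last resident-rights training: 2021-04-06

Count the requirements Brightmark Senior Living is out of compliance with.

1. residents per night-shift aide 8 ≤ 10 → met
2. condition 'provides memory care' does not hold → requirement n/a → met
3. condition 'administers injections' does not hold → requirement n/a → met
4. grievance procedure present → met
5. activity calendar present → met
6. professional liability coverage $2,975,000 ≥ $2,700,000 → met
7. condition 'has more than 50 beds' holds; resident-rights training 1056 days ago vs limit 730 → not met
8. state survey 572 days ago vs limit 540 → not met
9. elopement drill 115 days ago vs limit 180 → met
10. dietary services review 115 days ago vs limit 120 → met
11. open plan-of-correction items 0 ≤ 1 → met
Not met: 2 of 11

2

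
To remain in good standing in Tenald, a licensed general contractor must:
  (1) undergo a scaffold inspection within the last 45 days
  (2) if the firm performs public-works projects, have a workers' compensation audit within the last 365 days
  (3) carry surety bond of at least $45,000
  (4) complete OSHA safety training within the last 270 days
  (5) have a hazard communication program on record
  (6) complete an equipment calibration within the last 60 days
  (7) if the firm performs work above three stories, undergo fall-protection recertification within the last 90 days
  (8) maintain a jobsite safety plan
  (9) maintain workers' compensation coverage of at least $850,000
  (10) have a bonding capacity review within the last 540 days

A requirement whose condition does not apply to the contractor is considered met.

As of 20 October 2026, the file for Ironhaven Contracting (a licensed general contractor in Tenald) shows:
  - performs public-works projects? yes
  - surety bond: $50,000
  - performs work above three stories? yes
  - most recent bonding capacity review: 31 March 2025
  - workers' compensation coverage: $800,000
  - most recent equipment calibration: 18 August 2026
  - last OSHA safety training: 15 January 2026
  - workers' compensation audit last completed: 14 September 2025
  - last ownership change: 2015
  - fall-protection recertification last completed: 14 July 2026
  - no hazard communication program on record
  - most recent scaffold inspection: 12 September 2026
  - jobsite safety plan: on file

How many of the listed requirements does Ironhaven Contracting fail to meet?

1. scaffold inspection 38 days ago vs limit 45 → met
2. condition 'performs public-works projects' holds; workers' compensation audit 401 days ago vs limit 365 → not met
3. surety bond $50,000 ≥ $45,000 → met
4. OSHA safety training 278 days ago vs limit 270 → not met
5. hazard communication program absent → not met
6. equipment calibration 63 days ago vs limit 60 → not met
7. condition 'performs work above three stories' holds; fall-protection recertification 98 days ago vs limit 90 → not met
8. jobsite safety plan present → met
9. workers' compensation coverage $800,000 < $850,000 → not met
10. bonding capacity review 568 days ago vs limit 540 → not met
Not met: 7 of 10

7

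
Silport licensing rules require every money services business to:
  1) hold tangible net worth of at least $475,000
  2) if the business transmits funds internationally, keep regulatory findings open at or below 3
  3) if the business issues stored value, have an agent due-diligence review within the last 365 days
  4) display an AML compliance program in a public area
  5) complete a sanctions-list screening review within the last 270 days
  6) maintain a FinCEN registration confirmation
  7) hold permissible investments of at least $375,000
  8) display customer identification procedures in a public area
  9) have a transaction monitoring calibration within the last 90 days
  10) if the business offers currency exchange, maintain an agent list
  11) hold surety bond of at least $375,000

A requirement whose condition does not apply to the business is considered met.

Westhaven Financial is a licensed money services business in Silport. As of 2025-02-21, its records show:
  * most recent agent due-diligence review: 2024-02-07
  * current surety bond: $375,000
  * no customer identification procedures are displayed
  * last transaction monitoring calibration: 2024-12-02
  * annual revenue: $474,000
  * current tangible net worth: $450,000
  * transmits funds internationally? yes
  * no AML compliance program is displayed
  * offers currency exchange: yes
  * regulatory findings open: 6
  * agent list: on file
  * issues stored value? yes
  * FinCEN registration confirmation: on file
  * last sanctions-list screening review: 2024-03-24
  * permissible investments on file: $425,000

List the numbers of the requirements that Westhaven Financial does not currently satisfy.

1, 2, 3, 4, 5, 8

1. tangible net worth $450,000 < $475,000 → not met
2. condition 'transmits funds internationally' holds; regulatory findings open 6 > 3 → not met
3. condition 'issues stored value' holds; agent due-diligence review 380 days ago vs limit 365 → not met
4. AML compliance program absent → not met
5. sanctions-list screening review 334 days ago vs limit 270 → not met
6. FinCEN registration confirmation present → met
7. permissible investments $425,000 ≥ $375,000 → met
8. customer identification procedures absent → not met
9. transaction monitoring calibration 81 days ago vs limit 90 → met
10. condition 'offers currency exchange' holds; agent list present → met
11. surety bond $375,000 ≥ $375,000 → met
Not met: 1, 2, 3, 4, 5, 8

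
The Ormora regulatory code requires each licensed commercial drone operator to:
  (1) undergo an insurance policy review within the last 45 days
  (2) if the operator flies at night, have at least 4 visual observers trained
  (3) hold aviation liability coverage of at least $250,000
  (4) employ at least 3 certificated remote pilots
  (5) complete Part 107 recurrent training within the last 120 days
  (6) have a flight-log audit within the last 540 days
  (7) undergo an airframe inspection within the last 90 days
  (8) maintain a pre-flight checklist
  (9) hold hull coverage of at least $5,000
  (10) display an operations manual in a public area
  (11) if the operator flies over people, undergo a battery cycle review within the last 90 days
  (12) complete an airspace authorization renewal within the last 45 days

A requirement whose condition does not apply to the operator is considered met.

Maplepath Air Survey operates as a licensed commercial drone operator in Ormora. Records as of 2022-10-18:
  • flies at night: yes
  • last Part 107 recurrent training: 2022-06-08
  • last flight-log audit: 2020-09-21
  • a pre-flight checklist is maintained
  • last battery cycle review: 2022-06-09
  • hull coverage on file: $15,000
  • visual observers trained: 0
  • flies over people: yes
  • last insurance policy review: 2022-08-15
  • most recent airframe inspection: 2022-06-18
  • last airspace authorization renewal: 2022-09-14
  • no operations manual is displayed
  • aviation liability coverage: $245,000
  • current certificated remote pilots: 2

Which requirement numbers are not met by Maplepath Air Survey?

1. insurance policy review 64 days ago vs limit 45 → not met
2. condition 'flies at night' holds; visual observers trained 0 < 4 → not met
3. aviation liability coverage $245,000 < $250,000 → not met
4. certificated remote pilots 2 < 3 → not met
5. Part 107 recurrent training 132 days ago vs limit 120 → not met
6. flight-log audit 757 days ago vs limit 540 → not met
7. airframe inspection 122 days ago vs limit 90 → not met
8. pre-flight checklist present → met
9. hull coverage $15,000 ≥ $5,000 → met
10. operations manual absent → not met
11. condition 'flies over people' holds; battery cycle review 131 days ago vs limit 90 → not met
12. airspace authorization renewal 34 days ago vs limit 45 → met
Not met: 1, 2, 3, 4, 5, 6, 7, 10, 11

1, 2, 3, 4, 5, 6, 7, 10, 11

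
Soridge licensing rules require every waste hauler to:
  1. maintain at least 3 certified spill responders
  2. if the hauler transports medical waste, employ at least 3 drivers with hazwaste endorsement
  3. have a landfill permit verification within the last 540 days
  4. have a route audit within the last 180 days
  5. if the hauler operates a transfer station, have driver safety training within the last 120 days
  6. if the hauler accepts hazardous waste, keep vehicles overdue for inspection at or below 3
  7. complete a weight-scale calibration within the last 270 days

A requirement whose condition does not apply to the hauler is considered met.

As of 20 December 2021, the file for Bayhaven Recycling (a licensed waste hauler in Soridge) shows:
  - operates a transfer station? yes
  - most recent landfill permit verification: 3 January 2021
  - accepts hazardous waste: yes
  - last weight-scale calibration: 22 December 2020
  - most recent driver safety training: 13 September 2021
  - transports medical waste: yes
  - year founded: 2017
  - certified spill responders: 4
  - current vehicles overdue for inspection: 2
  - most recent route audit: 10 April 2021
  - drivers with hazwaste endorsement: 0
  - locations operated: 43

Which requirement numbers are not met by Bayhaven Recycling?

1. certified spill responders 4 ≥ 3 → met
2. condition 'transports medical waste' holds; drivers with hazwaste endorsement 0 < 3 → not met
3. landfill permit verification 351 days ago vs limit 540 → met
4. route audit 254 days ago vs limit 180 → not met
5. condition 'operates a transfer station' holds; driver safety training 98 days ago vs limit 120 → met
6. condition 'accepts hazardous waste' holds; vehicles overdue for inspection 2 ≤ 3 → met
7. weight-scale calibration 363 days ago vs limit 270 → not met
Not met: 2, 4, 7

2, 4, 7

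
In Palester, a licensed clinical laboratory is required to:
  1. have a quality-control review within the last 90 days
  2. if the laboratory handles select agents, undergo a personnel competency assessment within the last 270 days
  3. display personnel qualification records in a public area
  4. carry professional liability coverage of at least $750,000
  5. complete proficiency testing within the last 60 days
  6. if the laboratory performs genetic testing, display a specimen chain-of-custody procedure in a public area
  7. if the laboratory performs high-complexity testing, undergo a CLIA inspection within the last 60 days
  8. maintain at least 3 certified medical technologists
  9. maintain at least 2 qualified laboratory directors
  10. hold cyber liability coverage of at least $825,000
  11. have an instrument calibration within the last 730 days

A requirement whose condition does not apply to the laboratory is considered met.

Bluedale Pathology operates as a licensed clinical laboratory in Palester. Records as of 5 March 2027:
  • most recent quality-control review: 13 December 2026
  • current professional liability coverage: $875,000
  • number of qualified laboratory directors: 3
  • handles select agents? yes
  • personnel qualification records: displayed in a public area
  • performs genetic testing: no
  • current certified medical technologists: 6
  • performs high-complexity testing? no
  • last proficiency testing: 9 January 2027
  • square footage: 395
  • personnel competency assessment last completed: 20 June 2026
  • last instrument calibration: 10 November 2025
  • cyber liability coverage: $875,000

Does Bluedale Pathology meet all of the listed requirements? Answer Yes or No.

Yes

1. quality-control review 82 days ago vs limit 90 → met
2. condition 'handles select agents' holds; personnel competency assessment 258 days ago vs limit 270 → met
3. personnel qualification records present → met
4. professional liability coverage $875,000 ≥ $750,000 → met
5. proficiency testing 55 days ago vs limit 60 → met
6. condition 'performs genetic testing' does not hold → requirement n/a → met
7. condition 'performs high-complexity testing' does not hold → requirement n/a → met
8. certified medical technologists 6 ≥ 3 → met
9. qualified laboratory directors 3 ≥ 2 → met
10. cyber liability coverage $875,000 ≥ $825,000 → met
11. instrument calibration 480 days ago vs limit 730 → met
All met.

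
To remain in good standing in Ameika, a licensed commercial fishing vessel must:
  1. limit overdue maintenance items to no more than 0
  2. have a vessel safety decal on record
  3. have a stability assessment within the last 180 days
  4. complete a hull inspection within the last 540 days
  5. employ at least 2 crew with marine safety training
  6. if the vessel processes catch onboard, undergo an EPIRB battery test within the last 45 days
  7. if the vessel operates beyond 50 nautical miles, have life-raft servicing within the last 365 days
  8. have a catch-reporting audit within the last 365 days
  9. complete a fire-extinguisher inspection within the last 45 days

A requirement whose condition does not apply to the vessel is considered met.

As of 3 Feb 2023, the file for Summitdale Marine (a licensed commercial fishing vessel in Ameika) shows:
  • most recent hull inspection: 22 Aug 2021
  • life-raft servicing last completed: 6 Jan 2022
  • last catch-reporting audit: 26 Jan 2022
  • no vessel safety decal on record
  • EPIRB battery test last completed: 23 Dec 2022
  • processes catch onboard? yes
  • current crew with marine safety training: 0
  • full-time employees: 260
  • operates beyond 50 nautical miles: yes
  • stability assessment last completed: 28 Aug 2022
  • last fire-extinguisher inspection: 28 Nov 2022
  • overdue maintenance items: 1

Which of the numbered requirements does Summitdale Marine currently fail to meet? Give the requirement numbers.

1, 2, 5, 7, 8, 9

1. overdue maintenance items 1 > 0 → not met
2. vessel safety decal absent → not met
3. stability assessment 159 days ago vs limit 180 → met
4. hull inspection 530 days ago vs limit 540 → met
5. crew with marine safety training 0 < 2 → not met
6. condition 'processes catch onboard' holds; EPIRB battery test 42 days ago vs limit 45 → met
7. condition 'operates beyond 50 nautical miles' holds; life-raft servicing 393 days ago vs limit 365 → not met
8. catch-reporting audit 373 days ago vs limit 365 → not met
9. fire-extinguisher inspection 67 days ago vs limit 45 → not met
Not met: 1, 2, 5, 7, 8, 9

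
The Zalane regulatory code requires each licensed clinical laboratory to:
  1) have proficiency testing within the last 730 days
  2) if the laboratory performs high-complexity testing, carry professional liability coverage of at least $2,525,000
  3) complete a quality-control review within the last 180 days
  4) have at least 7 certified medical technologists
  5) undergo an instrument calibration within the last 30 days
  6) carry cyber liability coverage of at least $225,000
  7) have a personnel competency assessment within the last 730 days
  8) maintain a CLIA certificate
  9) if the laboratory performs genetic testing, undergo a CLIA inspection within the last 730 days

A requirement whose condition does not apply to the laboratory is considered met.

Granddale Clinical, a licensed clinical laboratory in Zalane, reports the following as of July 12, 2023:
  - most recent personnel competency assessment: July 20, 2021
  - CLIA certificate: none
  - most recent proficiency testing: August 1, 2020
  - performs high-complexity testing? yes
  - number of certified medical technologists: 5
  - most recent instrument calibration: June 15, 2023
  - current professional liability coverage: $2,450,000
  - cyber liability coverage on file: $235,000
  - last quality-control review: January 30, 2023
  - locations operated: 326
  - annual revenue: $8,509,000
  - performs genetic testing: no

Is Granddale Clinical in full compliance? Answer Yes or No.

1. proficiency testing 1075 days ago vs limit 730 → not met
2. condition 'performs high-complexity testing' holds; professional liability coverage $2,450,000 < $2,525,000 → not met
3. quality-control review 163 days ago vs limit 180 → met
4. certified medical technologists 5 < 7 → not met
5. instrument calibration 27 days ago vs limit 30 → met
6. cyber liability coverage $235,000 ≥ $225,000 → met
7. personnel competency assessment 722 days ago vs limit 730 → met
8. CLIA certificate absent → not met
9. condition 'performs genetic testing' does not hold → requirement n/a → met
Not met: 1, 2, 4, 8

No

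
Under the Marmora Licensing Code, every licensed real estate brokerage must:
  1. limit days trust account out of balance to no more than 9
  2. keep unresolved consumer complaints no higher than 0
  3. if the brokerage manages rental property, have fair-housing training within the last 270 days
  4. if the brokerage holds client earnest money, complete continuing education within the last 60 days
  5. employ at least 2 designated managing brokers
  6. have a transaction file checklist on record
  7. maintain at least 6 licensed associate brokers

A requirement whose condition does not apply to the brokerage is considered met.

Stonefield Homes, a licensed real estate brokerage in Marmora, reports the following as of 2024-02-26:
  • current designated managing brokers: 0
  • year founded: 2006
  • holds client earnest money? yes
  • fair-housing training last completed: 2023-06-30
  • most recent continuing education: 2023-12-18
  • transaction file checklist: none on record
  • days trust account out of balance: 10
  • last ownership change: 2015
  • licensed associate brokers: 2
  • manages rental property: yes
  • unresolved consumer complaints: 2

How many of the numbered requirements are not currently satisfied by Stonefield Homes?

1. days trust account out of balance 10 > 9 → not met
2. unresolved consumer complaints 2 > 0 → not met
3. condition 'manages rental property' holds; fair-housing training 241 days ago vs limit 270 → met
4. condition 'holds client earnest money' holds; continuing education 70 days ago vs limit 60 → not met
5. designated managing brokers 0 < 2 → not met
6. transaction file checklist absent → not met
7. licensed associate brokers 2 < 6 → not met
Not met: 6 of 7

6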